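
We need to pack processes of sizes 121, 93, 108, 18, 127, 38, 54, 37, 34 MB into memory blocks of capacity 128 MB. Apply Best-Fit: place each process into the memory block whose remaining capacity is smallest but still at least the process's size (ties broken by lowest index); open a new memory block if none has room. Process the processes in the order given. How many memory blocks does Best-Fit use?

memory block 1: place 121 MB, 7 MB left
memory block 2: place 93 MB, 35 MB left
memory block 3: place 108 MB, 20 MB left
memory block 3: place 18 MB, 2 MB left
memory block 4: place 127 MB, 1 MB left
memory block 5: place 38 MB, 90 MB left
memory block 5: place 54 MB, 36 MB left
memory block 6: place 37 MB, 91 MB left
memory block 2: place 34 MB, 1 MB left
Final memory blocks: [121] [93,34] [108,18] [127] [38,54] [37].

6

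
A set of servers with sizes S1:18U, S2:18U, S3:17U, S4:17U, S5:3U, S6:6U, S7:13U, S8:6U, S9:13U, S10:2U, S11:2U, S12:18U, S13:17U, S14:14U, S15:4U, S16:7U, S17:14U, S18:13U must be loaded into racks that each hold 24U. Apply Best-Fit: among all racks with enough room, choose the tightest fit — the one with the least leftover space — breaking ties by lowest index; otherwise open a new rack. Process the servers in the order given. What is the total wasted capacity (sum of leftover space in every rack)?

rack 1: place S1 (18U), 6U left
rack 2: place S2 (18U), 6U left
rack 3: place S3 (17U), 7U left
rack 4: place S4 (17U), 7U left
rack 1: place S5 (3U), 3U left
rack 2: place S6 (6U), 0U left
rack 5: place S7 (13U), 11U left
rack 3: place S8 (6U), 1U left
rack 6: place S9 (13U), 11U left
rack 1: place S10 (2U), 1U left
rack 4: place S11 (2U), 5U left
rack 7: place S12 (18U), 6U left
rack 8: place S13 (17U), 7U left
rack 9: place S14 (14U), 10U left
rack 4: place S15 (4U), 1U left
rack 8: place S16 (7U), 0U left
rack 10: place S17 (14U), 10U left
rack 11: place S18 (13U), 11U left
11 racks × 24U = 264U; used 202U; unused 62U.

62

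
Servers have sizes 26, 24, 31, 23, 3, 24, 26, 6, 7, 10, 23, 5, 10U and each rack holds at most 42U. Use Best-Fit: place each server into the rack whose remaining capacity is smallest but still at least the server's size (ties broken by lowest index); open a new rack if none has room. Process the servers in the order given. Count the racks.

26U → rack 1 (remaining 16U)
24U → rack 2 (remaining 18U)
31U → rack 3 (remaining 11U)
23U → rack 4 (remaining 19U)
3U → rack 3 (remaining 8U)
24U → rack 5 (remaining 18U)
26U → rack 6 (remaining 16U)
6U → rack 3 (remaining 2U)
7U → rack 1 (remaining 9U)
10U → rack 6 (remaining 6U)
23U → rack 7 (remaining 19U)
5U → rack 6 (remaining 1U)
10U → rack 2 (remaining 8U)
Final racks: [26,7] [24,10] [31,3,6] [23] [24] [26,10,5] [23].

7 racks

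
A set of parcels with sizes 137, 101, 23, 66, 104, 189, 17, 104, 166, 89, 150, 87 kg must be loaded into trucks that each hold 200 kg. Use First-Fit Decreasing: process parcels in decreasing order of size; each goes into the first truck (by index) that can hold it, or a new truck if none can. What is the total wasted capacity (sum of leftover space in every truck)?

Sorted descending: 189, 166, 150, 137, 104, 104, 101, 89, 87, 66, 23, 17.
Put 189 kg in truck 1; 11 kg remain.
Put 166 kg in truck 2; 34 kg remain.
Put 150 kg in truck 3; 50 kg remain.
Put 137 kg in truck 4; 63 kg remain.
Put 104 kg in truck 5; 96 kg remain.
Put 104 kg in truck 6; 96 kg remain.
Put 101 kg in truck 7; 99 kg remain.
Put 89 kg in truck 5; 7 kg remain.
Put 87 kg in truck 6; 9 kg remain.
Put 66 kg in truck 7; 33 kg remain.
Put 23 kg in truck 2; 11 kg remain.
Put 17 kg in truck 3; 33 kg remain.
7 trucks × 200 kg = 1400 kg; used 1233 kg; unused 167 kg.

167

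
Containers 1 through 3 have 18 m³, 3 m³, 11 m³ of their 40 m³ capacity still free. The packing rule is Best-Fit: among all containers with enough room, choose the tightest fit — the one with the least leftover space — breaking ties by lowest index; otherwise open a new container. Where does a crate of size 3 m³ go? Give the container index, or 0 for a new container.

2

Containers with room: container 1 (18 m³), container 2 (3 m³), container 3 (11 m³).
Tightest fit is container 2 with 3 m³ free.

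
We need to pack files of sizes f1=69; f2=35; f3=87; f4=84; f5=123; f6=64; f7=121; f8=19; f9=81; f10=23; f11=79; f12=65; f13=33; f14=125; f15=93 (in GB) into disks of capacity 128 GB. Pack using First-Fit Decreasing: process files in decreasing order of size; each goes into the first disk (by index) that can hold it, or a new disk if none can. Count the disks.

11 disks

Sorted descending: 125, 123, 121, 93, 87, 84, 81, 79, 69, 65, 64, 35, 33, 23, 19.
Put 125 GB in disk 1; 3 GB remain.
Put 123 GB in disk 2; 5 GB remain.
Put 121 GB in disk 3; 7 GB remain.
Put 93 GB in disk 4; 35 GB remain.
Put 87 GB in disk 5; 41 GB remain.
Put 84 GB in disk 6; 44 GB remain.
Put 81 GB in disk 7; 47 GB remain.
Put 79 GB in disk 8; 49 GB remain.
Put 69 GB in disk 9; 59 GB remain.
Put 65 GB in disk 10; 63 GB remain.
Put 64 GB in disk 11; 64 GB remain.
Put 35 GB in disk 4; 0 GB remain.
Put 33 GB in disk 5; 8 GB remain.
Put 23 GB in disk 6; 21 GB remain.
Put 19 GB in disk 6; 2 GB remain.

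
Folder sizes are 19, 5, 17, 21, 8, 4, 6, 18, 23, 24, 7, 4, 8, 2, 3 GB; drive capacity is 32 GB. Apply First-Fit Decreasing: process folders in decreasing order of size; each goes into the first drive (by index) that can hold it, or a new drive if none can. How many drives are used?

Sorted descending: 24, 23, 21, 19, 18, 17, 8, 8, 7, 6, 5, 4, 4, 3, 2.
24 GB → drive 1 (remaining 8 GB)
23 GB → drive 2 (remaining 9 GB)
21 GB → drive 3 (remaining 11 GB)
19 GB → drive 4 (remaining 13 GB)
18 GB → drive 5 (remaining 14 GB)
17 GB → drive 6 (remaining 15 GB)
8 GB → drive 1 (remaining 0 GB)
8 GB → drive 2 (remaining 1 GB)
7 GB → drive 3 (remaining 4 GB)
6 GB → drive 4 (remaining 7 GB)
5 GB → drive 4 (remaining 2 GB)
4 GB → drive 3 (remaining 0 GB)
4 GB → drive 5 (remaining 10 GB)
3 GB → drive 5 (remaining 7 GB)
2 GB → drive 4 (remaining 0 GB)

6 drives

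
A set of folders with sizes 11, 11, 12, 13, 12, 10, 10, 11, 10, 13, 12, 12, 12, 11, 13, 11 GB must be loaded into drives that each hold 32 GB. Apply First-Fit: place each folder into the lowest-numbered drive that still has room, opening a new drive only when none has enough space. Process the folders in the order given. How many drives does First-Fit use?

7

drive 1: place 11 GB, 21 GB left
drive 1: place 11 GB, 10 GB left
drive 2: place 12 GB, 20 GB left
drive 2: place 13 GB, 7 GB left
drive 3: place 12 GB, 20 GB left
drive 1: place 10 GB, 0 GB left
drive 3: place 10 GB, 10 GB left
drive 4: place 11 GB, 21 GB left
drive 3: place 10 GB, 0 GB left
drive 4: place 13 GB, 8 GB left
drive 5: place 12 GB, 20 GB left
drive 5: place 12 GB, 8 GB left
drive 6: place 12 GB, 20 GB left
drive 6: place 11 GB, 9 GB left
drive 7: place 13 GB, 19 GB left
drive 7: place 11 GB, 8 GB left
Final drives: [11,11,10] [12,13] [12,10,10] [11,13] [12,12] [12,11] [13,11].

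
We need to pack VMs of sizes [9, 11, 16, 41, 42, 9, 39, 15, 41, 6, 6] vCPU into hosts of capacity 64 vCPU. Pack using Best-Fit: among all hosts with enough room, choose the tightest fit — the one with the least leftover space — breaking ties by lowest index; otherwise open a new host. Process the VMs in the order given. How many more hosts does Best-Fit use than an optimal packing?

Best-Fit: [9,11,16] [41,15,6] [42,9,6] [39] [41] → 5 hosts.
Total size 235 vCPU; any packing needs at least ⌈235/64⌉ = 4 hosts.
An optimal packing achieves that bound: [42,16,6] [41,15,6] [41,11,9] [39,9] → 4 hosts.
Excess: 5 − 4 = 1.

1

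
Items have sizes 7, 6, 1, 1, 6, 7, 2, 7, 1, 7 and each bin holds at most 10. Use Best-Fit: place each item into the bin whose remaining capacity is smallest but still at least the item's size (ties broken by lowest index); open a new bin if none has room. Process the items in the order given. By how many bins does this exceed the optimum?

0

Best-Fit: [7,1,1,1] [6] [6] [7,2] [7] [7] → 6 bins.
6 items exceed 5 (half the capacity), and no two of those can share a bin, so at least 6 bins are needed.
So 6 is already optimal.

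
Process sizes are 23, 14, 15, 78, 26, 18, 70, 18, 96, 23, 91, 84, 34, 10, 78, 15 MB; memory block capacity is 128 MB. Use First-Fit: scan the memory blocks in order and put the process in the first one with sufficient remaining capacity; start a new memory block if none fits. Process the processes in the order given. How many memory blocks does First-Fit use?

Put 23 MB in memory block 1; 105 MB remain.
Put 14 MB in memory block 1; 91 MB remain.
Put 15 MB in memory block 1; 76 MB remain.
Put 78 MB in memory block 2; 50 MB remain.
Put 26 MB in memory block 1; 50 MB remain.
Put 18 MB in memory block 1; 32 MB remain.
Put 70 MB in memory block 3; 58 MB remain.
Put 18 MB in memory block 1; 14 MB remain.
Put 96 MB in memory block 4; 32 MB remain.
Put 23 MB in memory block 2; 27 MB remain.
Put 91 MB in memory block 5; 37 MB remain.
Put 84 MB in memory block 6; 44 MB remain.
Put 34 MB in memory block 3; 24 MB remain.
Put 10 MB in memory block 1; 4 MB remain.
Put 78 MB in memory block 7; 50 MB remain.
Put 15 MB in memory block 2; 12 MB remain.
Final memory blocks: [23,14,15,26,18,18,10] [78,23,15] [70,34] [96] [91] [84] [78].

7 memory blocks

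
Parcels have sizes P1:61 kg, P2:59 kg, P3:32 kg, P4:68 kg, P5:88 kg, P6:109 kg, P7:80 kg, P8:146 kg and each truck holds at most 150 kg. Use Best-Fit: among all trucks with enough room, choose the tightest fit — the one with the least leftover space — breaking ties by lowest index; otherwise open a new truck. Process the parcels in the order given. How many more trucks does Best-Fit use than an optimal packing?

Best-Fit: [61,59] [32,68] [88] [109] [80] [146] → 6 trucks.
Total size 643 kg; any packing needs at least ⌈643/150⌉ = 5 trucks.
An optimal packing achieves that bound: [146] [109,32] [88,61] [80,68] [59] → 5 trucks.
Excess: 6 − 5 = 1.

1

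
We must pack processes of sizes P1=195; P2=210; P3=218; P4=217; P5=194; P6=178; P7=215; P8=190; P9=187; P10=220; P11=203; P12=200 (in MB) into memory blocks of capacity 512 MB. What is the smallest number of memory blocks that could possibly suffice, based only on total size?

5 memory blocks

Total size = 195 + 210 + 218 + 217 + 194 + 178 + 215 + 190 + 187 + 220 + 203 + 200 = 2427 MB.
⌈2427 / 512⌉ = 5.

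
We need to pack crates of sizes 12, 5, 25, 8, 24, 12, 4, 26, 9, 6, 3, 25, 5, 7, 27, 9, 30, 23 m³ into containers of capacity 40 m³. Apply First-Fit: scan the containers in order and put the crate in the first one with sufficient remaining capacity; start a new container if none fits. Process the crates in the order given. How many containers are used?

Put 12 m³ in container 1; 28 m³ remain.
Put 5 m³ in container 1; 23 m³ remain.
Put 25 m³ in container 2; 15 m³ remain.
Put 8 m³ in container 1; 15 m³ remain.
Put 24 m³ in container 3; 16 m³ remain.
Put 12 m³ in container 1; 3 m³ remain.
Put 4 m³ in container 2; 11 m³ remain.
Put 26 m³ in container 4; 14 m³ remain.
Put 9 m³ in container 2; 2 m³ remain.
Put 6 m³ in container 3; 10 m³ remain.
Put 3 m³ in container 1; 0 m³ remain.
Put 25 m³ in container 5; 15 m³ remain.
Put 5 m³ in container 3; 5 m³ remain.
Put 7 m³ in container 4; 7 m³ remain.
Put 27 m³ in container 6; 13 m³ remain.
Put 9 m³ in container 5; 6 m³ remain.
Put 30 m³ in container 7; 10 m³ remain.
Put 23 m³ in container 8; 17 m³ remain.

8 containers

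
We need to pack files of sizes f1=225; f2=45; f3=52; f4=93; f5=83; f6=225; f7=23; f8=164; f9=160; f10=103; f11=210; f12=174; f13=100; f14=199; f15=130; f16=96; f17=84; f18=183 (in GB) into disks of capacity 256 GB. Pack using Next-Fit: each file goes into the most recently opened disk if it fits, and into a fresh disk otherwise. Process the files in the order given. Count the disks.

14

disk 1: place f1 (225 GB), 31 GB left
disk 2: place f2 (45 GB), 211 GB left
disk 2: place f3 (52 GB), 159 GB left
disk 2: place f4 (93 GB), 66 GB left
disk 3: place f5 (83 GB), 173 GB left
disk 4: place f6 (225 GB), 31 GB left
disk 4: place f7 (23 GB), 8 GB left
disk 5: place f8 (164 GB), 92 GB left
disk 6: place f9 (160 GB), 96 GB left
disk 7: place f10 (103 GB), 153 GB left
disk 8: place f11 (210 GB), 46 GB left
disk 9: place f12 (174 GB), 82 GB left
disk 10: place f13 (100 GB), 156 GB left
disk 11: place f14 (199 GB), 57 GB left
disk 12: place f15 (130 GB), 126 GB left
disk 12: place f16 (96 GB), 30 GB left
disk 13: place f17 (84 GB), 172 GB left
disk 14: place f18 (183 GB), 73 GB left
Final disks: [225] [45,52,93] [83] [225,23] [164] [160] [103] [210] [174] [100] [199] [130,96] [84] [183].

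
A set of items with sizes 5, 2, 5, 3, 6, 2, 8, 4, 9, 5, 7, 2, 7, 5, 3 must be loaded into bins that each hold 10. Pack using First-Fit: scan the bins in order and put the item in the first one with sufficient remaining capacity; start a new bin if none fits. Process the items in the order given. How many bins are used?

8

5 → bin 1 (remaining 5)
2 → bin 1 (remaining 3)
5 → bin 2 (remaining 5)
3 → bin 1 (remaining 0)
6 → bin 3 (remaining 4)
2 → bin 2 (remaining 3)
8 → bin 4 (remaining 2)
4 → bin 3 (remaining 0)
9 → bin 5 (remaining 1)
5 → bin 6 (remaining 5)
7 → bin 7 (remaining 3)
2 → bin 2 (remaining 1)
7 → bin 8 (remaining 3)
5 → bin 6 (remaining 0)
3 → bin 7 (remaining 0)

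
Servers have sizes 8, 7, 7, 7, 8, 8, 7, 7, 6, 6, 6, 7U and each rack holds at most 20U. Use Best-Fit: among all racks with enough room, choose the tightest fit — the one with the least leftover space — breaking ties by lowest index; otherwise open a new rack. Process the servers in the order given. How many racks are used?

8U → rack 1 (remaining 12U)
7U → rack 1 (remaining 5U)
7U → rack 2 (remaining 13U)
7U → rack 2 (remaining 6U)
8U → rack 3 (remaining 12U)
8U → rack 3 (remaining 4U)
7U → rack 4 (remaining 13U)
7U → rack 4 (remaining 6U)
6U → rack 2 (remaining 0U)
6U → rack 4 (remaining 0U)
6U → rack 5 (remaining 14U)
7U → rack 5 (remaining 7U)

5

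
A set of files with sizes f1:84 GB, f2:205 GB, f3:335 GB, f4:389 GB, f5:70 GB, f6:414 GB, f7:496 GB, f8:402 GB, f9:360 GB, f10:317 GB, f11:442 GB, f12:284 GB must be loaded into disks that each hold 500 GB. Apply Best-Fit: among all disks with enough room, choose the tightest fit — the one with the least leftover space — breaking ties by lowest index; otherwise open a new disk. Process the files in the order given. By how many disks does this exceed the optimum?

1

Best-Fit: [84,205] [335] [389,70] [414] [496] [402] [360] [317] [442] [284] → 10 disks.
9 files exceed 250 GB (half the capacity), and no two of those can share a disk, so at least 9 disks are needed.
An optimal packing achieves that bound: [496] [442] [414,84] [402,70] [389] [360] [335] [317] [284,205] → 9 disks.
Excess: 10 − 9 = 1.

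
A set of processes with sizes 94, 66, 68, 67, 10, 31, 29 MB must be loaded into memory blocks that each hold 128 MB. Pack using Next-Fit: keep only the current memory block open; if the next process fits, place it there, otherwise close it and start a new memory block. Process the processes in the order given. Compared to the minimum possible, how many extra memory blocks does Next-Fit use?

Next-Fit: [94] [66] [68] [67,10,31] [29] → 5 memory blocks.
4 processes exceed 64 MB (half the capacity), and no two of those can share a memory block, so at least 4 memory blocks are needed.
An optimal packing achieves that bound: [94,31] [68,29,10] [67] [66] → 4 memory blocks.
Excess: 5 − 4 = 1.

1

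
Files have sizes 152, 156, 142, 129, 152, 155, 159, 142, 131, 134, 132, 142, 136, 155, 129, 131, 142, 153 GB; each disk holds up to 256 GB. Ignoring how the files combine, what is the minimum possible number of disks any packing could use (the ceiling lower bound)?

Total size = 152 + 156 + 142 + 129 + 152 + 155 + 159 + 142 + 131 + 134 + 132 + 142 + 136 + 155 + 129 + 131 + 142 + 153 = 2572 GB.
⌈2572 / 256⌉ = 11.

11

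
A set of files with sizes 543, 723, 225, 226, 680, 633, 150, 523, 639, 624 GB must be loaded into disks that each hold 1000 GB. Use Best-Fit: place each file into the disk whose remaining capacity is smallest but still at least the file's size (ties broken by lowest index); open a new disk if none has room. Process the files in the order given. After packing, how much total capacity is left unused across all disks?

Put 543 GB in disk 1; 457 GB remain.
Put 723 GB in disk 2; 277 GB remain.
Put 225 GB in disk 2; 52 GB remain.
Put 226 GB in disk 1; 231 GB remain.
Put 680 GB in disk 3; 320 GB remain.
Put 633 GB in disk 4; 367 GB remain.
Put 150 GB in disk 1; 81 GB remain.
Put 523 GB in disk 5; 477 GB remain.
Put 639 GB in disk 6; 361 GB remain.
Put 624 GB in disk 7; 376 GB remain.
7 disks × 1000 GB = 7000 GB; used 4966 GB; unused 2034 GB.

2034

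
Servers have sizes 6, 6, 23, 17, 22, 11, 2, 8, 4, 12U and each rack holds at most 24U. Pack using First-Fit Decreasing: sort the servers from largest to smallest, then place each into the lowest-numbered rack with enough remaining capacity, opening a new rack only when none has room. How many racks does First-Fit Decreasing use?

Sorted descending: 23, 22, 17, 12, 11, 8, 6, 6, 4, 2.
Put 23U in rack 1; 1U remain.
Put 22U in rack 2; 2U remain.
Put 17U in rack 3; 7U remain.
Put 12U in rack 4; 12U remain.
Put 11U in rack 4; 1U remain.
Put 8U in rack 5; 16U remain.
Put 6U in rack 3; 1U remain.
Put 6U in rack 5; 10U remain.
Put 4U in rack 5; 6U remain.
Put 2U in rack 2; 0U remain.
Final racks: [23] [22,2] [17,6] [12,11] [8,6,4].

5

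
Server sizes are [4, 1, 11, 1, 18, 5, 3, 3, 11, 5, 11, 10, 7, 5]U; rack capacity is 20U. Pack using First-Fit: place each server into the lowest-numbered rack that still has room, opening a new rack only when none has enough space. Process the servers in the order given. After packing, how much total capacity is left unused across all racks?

25

Put 4U in rack 1; 16U remain.
Put 1U in rack 1; 15U remain.
Put 11U in rack 1; 4U remain.
Put 1U in rack 1; 3U remain.
Put 18U in rack 2; 2U remain.
Put 5U in rack 3; 15U remain.
Put 3U in rack 1; 0U remain.
Put 3U in rack 3; 12U remain.
Put 11U in rack 3; 1U remain.
Put 5U in rack 4; 15U remain.
Put 11U in rack 4; 4U remain.
Put 10U in rack 5; 10U remain.
Put 7U in rack 5; 3U remain.
Put 5U in rack 6; 15U remain.
6 racks × 20U = 120U; used 95U; unused 25U.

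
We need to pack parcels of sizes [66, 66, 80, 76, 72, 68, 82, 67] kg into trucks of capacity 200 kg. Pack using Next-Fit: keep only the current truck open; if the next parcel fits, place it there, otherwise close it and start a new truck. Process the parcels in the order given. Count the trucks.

4 trucks

66 kg → truck 1 (remaining 134 kg)
66 kg → truck 1 (remaining 68 kg)
80 kg → truck 2 (remaining 120 kg)
76 kg → truck 2 (remaining 44 kg)
72 kg → truck 3 (remaining 128 kg)
68 kg → truck 3 (remaining 60 kg)
82 kg → truck 4 (remaining 118 kg)
67 kg → truck 4 (remaining 51 kg)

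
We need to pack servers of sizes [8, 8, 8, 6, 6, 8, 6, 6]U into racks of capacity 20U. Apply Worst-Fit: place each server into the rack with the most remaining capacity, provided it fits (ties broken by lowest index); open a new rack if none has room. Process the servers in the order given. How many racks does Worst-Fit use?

8U → rack 1 (remaining 12U)
8U → rack 1 (remaining 4U)
8U → rack 2 (remaining 12U)
6U → rack 2 (remaining 6U)
6U → rack 2 (remaining 0U)
8U → rack 3 (remaining 12U)
6U → rack 3 (remaining 6U)
6U → rack 3 (remaining 0U)

3 racks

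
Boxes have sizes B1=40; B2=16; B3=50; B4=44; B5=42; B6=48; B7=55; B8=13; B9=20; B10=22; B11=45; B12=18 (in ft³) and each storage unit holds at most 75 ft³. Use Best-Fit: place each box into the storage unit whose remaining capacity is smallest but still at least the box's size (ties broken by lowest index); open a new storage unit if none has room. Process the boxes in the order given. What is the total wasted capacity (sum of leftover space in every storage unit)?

Put B1 (40 ft³) in storage unit 1; 35 ft³ remain.
Put B2 (16 ft³) in storage unit 1; 19 ft³ remain.
Put B3 (50 ft³) in storage unit 2; 25 ft³ remain.
Put B4 (44 ft³) in storage unit 3; 31 ft³ remain.
Put B5 (42 ft³) in storage unit 4; 33 ft³ remain.
Put B6 (48 ft³) in storage unit 5; 27 ft³ remain.
Put B7 (55 ft³) in storage unit 6; 20 ft³ remain.
Put B8 (13 ft³) in storage unit 1; 6 ft³ remain.
Put B9 (20 ft³) in storage unit 6; 0 ft³ remain.
Put B10 (22 ft³) in storage unit 2; 3 ft³ remain.
Put B11 (45 ft³) in storage unit 7; 30 ft³ remain.
Put B12 (18 ft³) in storage unit 5; 9 ft³ remain.
7 storage units × 75 ft³ = 525 ft³; used 413 ft³; unused 112 ft³.

112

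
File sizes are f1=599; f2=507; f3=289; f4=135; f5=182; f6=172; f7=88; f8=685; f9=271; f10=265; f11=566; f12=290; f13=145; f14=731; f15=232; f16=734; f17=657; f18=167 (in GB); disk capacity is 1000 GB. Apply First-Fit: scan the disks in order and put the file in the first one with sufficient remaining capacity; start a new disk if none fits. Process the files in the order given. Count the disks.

8

Put f1 (599 GB) in disk 1; 401 GB remain.
Put f2 (507 GB) in disk 2; 493 GB remain.
Put f3 (289 GB) in disk 1; 112 GB remain.
Put f4 (135 GB) in disk 2; 358 GB remain.
Put f5 (182 GB) in disk 2; 176 GB remain.
Put f6 (172 GB) in disk 2; 4 GB remain.
Put f7 (88 GB) in disk 1; 24 GB remain.
Put f8 (685 GB) in disk 3; 315 GB remain.
Put f9 (271 GB) in disk 3; 44 GB remain.
Put f10 (265 GB) in disk 4; 735 GB remain.
Put f11 (566 GB) in disk 4; 169 GB remain.
Put f12 (290 GB) in disk 5; 710 GB remain.
Put f13 (145 GB) in disk 4; 24 GB remain.
Put f14 (731 GB) in disk 6; 269 GB remain.
Put f15 (232 GB) in disk 5; 478 GB remain.
Put f16 (734 GB) in disk 7; 266 GB remain.
Put f17 (657 GB) in disk 8; 343 GB remain.
Put f18 (167 GB) in disk 5; 311 GB remain.
Final disks: [599,289,88] [507,135,182,172] [685,271] [265,566,145] [290,232,167] [731] [734] [657].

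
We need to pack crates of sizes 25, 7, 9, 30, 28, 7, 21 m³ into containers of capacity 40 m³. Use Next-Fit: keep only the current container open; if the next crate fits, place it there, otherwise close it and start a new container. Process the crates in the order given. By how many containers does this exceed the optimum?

0

Next-Fit: [25,7] [9,30] [28,7] [21] → 4 containers.
Total size 127 m³; any packing needs at least ⌈127/40⌉ = 4 containers.
So 4 is already optimal.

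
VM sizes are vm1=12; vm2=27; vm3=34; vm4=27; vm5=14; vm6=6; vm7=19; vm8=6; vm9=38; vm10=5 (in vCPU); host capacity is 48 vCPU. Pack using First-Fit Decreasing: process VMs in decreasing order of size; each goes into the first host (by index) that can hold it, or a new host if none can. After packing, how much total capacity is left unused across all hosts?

52

Sorted descending: 38, 34, 27, 27, 19, 14, 12, 6, 6, 5.
host 1: place 38 vCPU, 10 vCPU left
host 2: place 34 vCPU, 14 vCPU left
host 3: place 27 vCPU, 21 vCPU left
host 4: place 27 vCPU, 21 vCPU left
host 3: place 19 vCPU, 2 vCPU left
host 2: place 14 vCPU, 0 vCPU left
host 4: place 12 vCPU, 9 vCPU left
host 1: place 6 vCPU, 4 vCPU left
host 4: place 6 vCPU, 3 vCPU left
host 5: place 5 vCPU, 43 vCPU left
5 hosts × 48 vCPU = 240 vCPU; used 188 vCPU; unused 52 vCPU.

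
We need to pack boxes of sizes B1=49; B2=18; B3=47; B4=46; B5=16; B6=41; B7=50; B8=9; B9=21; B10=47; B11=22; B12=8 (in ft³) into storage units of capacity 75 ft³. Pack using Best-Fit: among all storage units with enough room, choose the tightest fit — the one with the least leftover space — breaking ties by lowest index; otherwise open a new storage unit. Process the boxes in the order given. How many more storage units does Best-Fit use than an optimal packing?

0

Best-Fit: [49,18,8] [47,16,9] [46] [41] [50,21] [47,22] → 6 storage units.
6 boxes exceed 37.5 ft³ (half the capacity), and no two of those can share a storage unit, so at least 6 storage units are needed.
So 6 is already optimal.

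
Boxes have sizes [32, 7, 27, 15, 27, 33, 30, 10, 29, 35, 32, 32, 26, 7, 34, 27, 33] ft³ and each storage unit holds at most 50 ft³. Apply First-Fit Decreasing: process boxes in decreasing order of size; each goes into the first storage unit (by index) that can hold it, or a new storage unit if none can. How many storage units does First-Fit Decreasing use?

13

Sorted descending: 35, 34, 33, 33, 32, 32, 32, 30, 29, 27, 27, 27, 26, 15, 10, 7, 7.
Put 35 ft³ in storage unit 1; 15 ft³ remain.
Put 34 ft³ in storage unit 2; 16 ft³ remain.
Put 33 ft³ in storage unit 3; 17 ft³ remain.
Put 33 ft³ in storage unit 4; 17 ft³ remain.
Put 32 ft³ in storage unit 5; 18 ft³ remain.
Put 32 ft³ in storage unit 6; 18 ft³ remain.
Put 32 ft³ in storage unit 7; 18 ft³ remain.
Put 30 ft³ in storage unit 8; 20 ft³ remain.
Put 29 ft³ in storage unit 9; 21 ft³ remain.
Put 27 ft³ in storage unit 10; 23 ft³ remain.
Put 27 ft³ in storage unit 11; 23 ft³ remain.
Put 27 ft³ in storage unit 12; 23 ft³ remain.
Put 26 ft³ in storage unit 13; 24 ft³ remain.
Put 15 ft³ in storage unit 1; 0 ft³ remain.
Put 10 ft³ in storage unit 2; 6 ft³ remain.
Put 7 ft³ in storage unit 3; 10 ft³ remain.
Put 7 ft³ in storage unit 3; 3 ft³ remain.
Final storage units: [35,15] [34,10] [33,7,7] [33] [32] [32] [32] [30] [29] [27] [27] [27] [26].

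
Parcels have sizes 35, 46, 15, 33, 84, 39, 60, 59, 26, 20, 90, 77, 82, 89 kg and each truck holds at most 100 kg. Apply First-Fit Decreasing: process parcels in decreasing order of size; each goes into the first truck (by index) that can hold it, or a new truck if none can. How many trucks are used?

9

Sorted descending: 90, 89, 84, 82, 77, 60, 59, 46, 39, 35, 33, 26, 20, 15.
Put 90 kg in truck 1; 10 kg remain.
Put 89 kg in truck 2; 11 kg remain.
Put 84 kg in truck 3; 16 kg remain.
Put 82 kg in truck 4; 18 kg remain.
Put 77 kg in truck 5; 23 kg remain.
Put 60 kg in truck 6; 40 kg remain.
Put 59 kg in truck 7; 41 kg remain.
Put 46 kg in truck 8; 54 kg remain.
Put 39 kg in truck 6; 1 kg remain.
Put 35 kg in truck 7; 6 kg remain.
Put 33 kg in truck 8; 21 kg remain.
Put 26 kg in truck 9; 74 kg remain.
Put 20 kg in truck 5; 3 kg remain.
Put 15 kg in truck 3; 1 kg remain.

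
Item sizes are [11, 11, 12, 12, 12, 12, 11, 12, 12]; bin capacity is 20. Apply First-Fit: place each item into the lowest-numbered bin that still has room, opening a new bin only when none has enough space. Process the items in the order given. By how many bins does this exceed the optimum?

First-Fit: [11] [11] [12] [12] [12] [12] [11] [12] [12] → 9 bins.
9 items exceed 10 (half the capacity), and no two of those can share a bin, so at least 9 bins are needed.
So 9 is already optimal.

0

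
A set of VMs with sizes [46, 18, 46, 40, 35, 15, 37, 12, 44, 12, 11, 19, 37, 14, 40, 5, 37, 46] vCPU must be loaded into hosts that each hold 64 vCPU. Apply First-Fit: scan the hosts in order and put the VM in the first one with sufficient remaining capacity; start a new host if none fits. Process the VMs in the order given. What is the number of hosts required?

host 1: place 46 vCPU, 18 vCPU left
host 1: place 18 vCPU, 0 vCPU left
host 2: place 46 vCPU, 18 vCPU left
host 3: place 40 vCPU, 24 vCPU left
host 4: place 35 vCPU, 29 vCPU left
host 2: place 15 vCPU, 3 vCPU left
host 5: place 37 vCPU, 27 vCPU left
host 3: place 12 vCPU, 12 vCPU left
host 6: place 44 vCPU, 20 vCPU left
host 3: place 12 vCPU, 0 vCPU left
host 4: place 11 vCPU, 18 vCPU left
host 5: place 19 vCPU, 8 vCPU left
host 7: place 37 vCPU, 27 vCPU left
host 4: place 14 vCPU, 4 vCPU left
host 8: place 40 vCPU, 24 vCPU left
host 5: place 5 vCPU, 3 vCPU left
host 9: place 37 vCPU, 27 vCPU left
host 10: place 46 vCPU, 18 vCPU left

10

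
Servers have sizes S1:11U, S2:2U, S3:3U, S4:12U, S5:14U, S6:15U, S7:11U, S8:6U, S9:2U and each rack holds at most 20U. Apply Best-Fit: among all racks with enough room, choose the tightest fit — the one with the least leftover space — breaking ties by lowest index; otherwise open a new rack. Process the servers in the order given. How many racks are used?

5 racks

S1 (11U) → rack 1 (remaining 9U)
S2 (2U) → rack 1 (remaining 7U)
S3 (3U) → rack 1 (remaining 4U)
S4 (12U) → rack 2 (remaining 8U)
S5 (14U) → rack 3 (remaining 6U)
S6 (15U) → rack 4 (remaining 5U)
S7 (11U) → rack 5 (remaining 9U)
S8 (6U) → rack 3 (remaining 0U)
S9 (2U) → rack 1 (remaining 2U)
Final racks: [11,2,3,2] [12] [14,6] [15] [11].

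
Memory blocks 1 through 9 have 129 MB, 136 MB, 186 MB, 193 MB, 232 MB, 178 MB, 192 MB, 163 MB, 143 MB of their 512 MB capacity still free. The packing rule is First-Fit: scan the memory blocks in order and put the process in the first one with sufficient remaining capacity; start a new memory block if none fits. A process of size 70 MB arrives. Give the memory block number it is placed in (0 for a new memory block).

1

Memory blocks with room: memory block 1 (129 MB), memory block 2 (136 MB), memory block 3 (186 MB), memory block 4 (193 MB), memory block 5 (232 MB), memory block 6 (178 MB), memory block 7 (192 MB), memory block 8 (163 MB), memory block 9 (143 MB).
The first with room is memory block 1.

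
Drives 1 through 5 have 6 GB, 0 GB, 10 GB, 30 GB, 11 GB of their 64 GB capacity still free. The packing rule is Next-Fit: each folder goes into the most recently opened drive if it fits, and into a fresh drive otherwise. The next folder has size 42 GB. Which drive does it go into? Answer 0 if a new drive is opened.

0

Next-Fit only looks at drive 5, which has 11 GB free.
42 GB does not fit, so a new drive is opened.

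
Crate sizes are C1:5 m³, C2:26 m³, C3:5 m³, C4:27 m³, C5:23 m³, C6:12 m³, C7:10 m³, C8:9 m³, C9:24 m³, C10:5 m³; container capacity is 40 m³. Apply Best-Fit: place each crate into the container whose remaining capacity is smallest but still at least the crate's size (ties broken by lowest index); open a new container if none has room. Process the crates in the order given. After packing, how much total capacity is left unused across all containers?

14

C1 (5 m³) → container 1 (remaining 35 m³)
C2 (26 m³) → container 1 (remaining 9 m³)
C3 (5 m³) → container 1 (remaining 4 m³)
C4 (27 m³) → container 2 (remaining 13 m³)
C5 (23 m³) → container 3 (remaining 17 m³)
C6 (12 m³) → container 2 (remaining 1 m³)
C7 (10 m³) → container 3 (remaining 7 m³)
C8 (9 m³) → container 4 (remaining 31 m³)
C9 (24 m³) → container 4 (remaining 7 m³)
C10 (5 m³) → container 3 (remaining 2 m³)
4 containers × 40 m³ = 160 m³; used 146 m³; unused 14 m³.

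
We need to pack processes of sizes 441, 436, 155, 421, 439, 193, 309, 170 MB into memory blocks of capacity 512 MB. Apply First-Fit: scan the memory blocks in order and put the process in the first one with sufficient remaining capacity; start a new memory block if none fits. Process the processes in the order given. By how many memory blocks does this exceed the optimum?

0

First-Fit: [441] [436] [155,193] [421] [439] [309,170] → 6 memory blocks.
Total size 2564 MB; any packing needs at least ⌈2564/512⌉ = 6 memory blocks.
So 6 is already optimal.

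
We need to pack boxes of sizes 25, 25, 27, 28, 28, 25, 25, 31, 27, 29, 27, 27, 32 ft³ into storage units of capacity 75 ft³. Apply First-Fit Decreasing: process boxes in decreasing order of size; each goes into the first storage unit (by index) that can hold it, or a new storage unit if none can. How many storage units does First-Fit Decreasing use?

6

Sorted descending: 32, 31, 29, 28, 28, 27, 27, 27, 27, 25, 25, 25, 25.
Put 32 ft³ in storage unit 1; 43 ft³ remain.
Put 31 ft³ in storage unit 1; 12 ft³ remain.
Put 29 ft³ in storage unit 2; 46 ft³ remain.
Put 28 ft³ in storage unit 2; 18 ft³ remain.
Put 28 ft³ in storage unit 3; 47 ft³ remain.
Put 27 ft³ in storage unit 3; 20 ft³ remain.
Put 27 ft³ in storage unit 4; 48 ft³ remain.
Put 27 ft³ in storage unit 4; 21 ft³ remain.
Put 27 ft³ in storage unit 5; 48 ft³ remain.
Put 25 ft³ in storage unit 5; 23 ft³ remain.
Put 25 ft³ in storage unit 6; 50 ft³ remain.
Put 25 ft³ in storage unit 6; 25 ft³ remain.
Put 25 ft³ in storage unit 6; 0 ft³ remain.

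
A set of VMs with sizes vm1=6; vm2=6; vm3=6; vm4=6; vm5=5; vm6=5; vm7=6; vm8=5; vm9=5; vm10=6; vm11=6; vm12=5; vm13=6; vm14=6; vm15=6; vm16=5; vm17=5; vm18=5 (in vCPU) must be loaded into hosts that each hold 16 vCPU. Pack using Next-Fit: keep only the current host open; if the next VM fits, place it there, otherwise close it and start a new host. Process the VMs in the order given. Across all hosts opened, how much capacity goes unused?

host 1: place vm1 (6 vCPU), 10 vCPU left
host 1: place vm2 (6 vCPU), 4 vCPU left
host 2: place vm3 (6 vCPU), 10 vCPU left
host 2: place vm4 (6 vCPU), 4 vCPU left
host 3: place vm5 (5 vCPU), 11 vCPU left
host 3: place vm6 (5 vCPU), 6 vCPU left
host 3: place vm7 (6 vCPU), 0 vCPU left
host 4: place vm8 (5 vCPU), 11 vCPU left
host 4: place vm9 (5 vCPU), 6 vCPU left
host 4: place vm10 (6 vCPU), 0 vCPU left
host 5: place vm11 (6 vCPU), 10 vCPU left
host 5: place vm12 (5 vCPU), 5 vCPU left
host 6: place vm13 (6 vCPU), 10 vCPU left
host 6: place vm14 (6 vCPU), 4 vCPU left
host 7: place vm15 (6 vCPU), 10 vCPU left
host 7: place vm16 (5 vCPU), 5 vCPU left
host 7: place vm17 (5 vCPU), 0 vCPU left
host 8: place vm18 (5 vCPU), 11 vCPU left
8 hosts × 16 vCPU = 128 vCPU; used 100 vCPU; unused 28 vCPU.

28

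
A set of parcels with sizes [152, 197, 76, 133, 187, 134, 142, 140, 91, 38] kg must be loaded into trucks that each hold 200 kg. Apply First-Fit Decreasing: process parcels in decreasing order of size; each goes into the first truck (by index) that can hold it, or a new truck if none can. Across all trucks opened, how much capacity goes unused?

Sorted descending: 197, 187, 152, 142, 140, 134, 133, 91, 76, 38.
truck 1: place 197 kg, 3 kg left
truck 2: place 187 kg, 13 kg left
truck 3: place 152 kg, 48 kg left
truck 4: place 142 kg, 58 kg left
truck 5: place 140 kg, 60 kg left
truck 6: place 134 kg, 66 kg left
truck 7: place 133 kg, 67 kg left
truck 8: place 91 kg, 109 kg left
truck 8: place 76 kg, 33 kg left
truck 3: place 38 kg, 10 kg left
8 trucks × 200 kg = 1600 kg; used 1290 kg; unused 310 kg.

310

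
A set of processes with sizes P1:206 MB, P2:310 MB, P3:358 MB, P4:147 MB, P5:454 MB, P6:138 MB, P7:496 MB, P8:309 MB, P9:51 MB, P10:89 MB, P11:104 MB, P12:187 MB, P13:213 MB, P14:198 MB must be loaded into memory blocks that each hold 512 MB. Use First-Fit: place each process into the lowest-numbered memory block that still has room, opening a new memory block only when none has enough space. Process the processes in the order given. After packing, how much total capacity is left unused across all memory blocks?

324

P1 (206 MB) → memory block 1 (remaining 306 MB)
P2 (310 MB) → memory block 2 (remaining 202 MB)
P3 (358 MB) → memory block 3 (remaining 154 MB)
P4 (147 MB) → memory block 1 (remaining 159 MB)
P5 (454 MB) → memory block 4 (remaining 58 MB)
P6 (138 MB) → memory block 1 (remaining 21 MB)
P7 (496 MB) → memory block 5 (remaining 16 MB)
P8 (309 MB) → memory block 6 (remaining 203 MB)
P9 (51 MB) → memory block 2 (remaining 151 MB)
P10 (89 MB) → memory block 2 (remaining 62 MB)
P11 (104 MB) → memory block 3 (remaining 50 MB)
P12 (187 MB) → memory block 6 (remaining 16 MB)
P13 (213 MB) → memory block 7 (remaining 299 MB)
P14 (198 MB) → memory block 7 (remaining 101 MB)
7 memory blocks × 512 MB = 3584 MB; used 3260 MB; unused 324 MB.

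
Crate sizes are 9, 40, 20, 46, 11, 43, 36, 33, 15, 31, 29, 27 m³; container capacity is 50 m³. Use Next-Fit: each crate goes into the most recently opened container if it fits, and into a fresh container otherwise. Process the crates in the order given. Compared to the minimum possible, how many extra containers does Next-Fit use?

Next-Fit: [9,40] [20] [46] [11] [43] [36] [33,15] [31] [29] [27] → 10 containers.
8 crates exceed 25 m³ (half the capacity), and no two of those can share a container, so at least 8 containers are needed.
An optimal packing achieves that bound: [46] [43] [40,9] [36,11] [33,15] [31] [29,20] [27] → 8 containers.
Excess: 10 − 8 = 2.

2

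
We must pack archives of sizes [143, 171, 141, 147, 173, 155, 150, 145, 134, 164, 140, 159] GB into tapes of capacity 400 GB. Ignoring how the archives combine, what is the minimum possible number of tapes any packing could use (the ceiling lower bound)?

5

Total size = 143 + 171 + 141 + 147 + 173 + 155 + 150 + 145 + 134 + 164 + 140 + 159 = 1822 GB.
⌈1822 / 400⌉ = 5.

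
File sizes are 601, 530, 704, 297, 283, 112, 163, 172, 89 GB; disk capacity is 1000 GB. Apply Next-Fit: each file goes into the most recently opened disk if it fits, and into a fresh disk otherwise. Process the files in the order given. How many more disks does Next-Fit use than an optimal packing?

Next-Fit: [601] [530] [704] [297,283,112,163] [172,89] → 5 disks.
Total size 2951 GB; any packing needs at least ⌈2951/1000⌉ = 3 disks.
An optimal packing achieves that bound: [704,283] [601,297,89] [530,172,163,112] → 3 disks.
Excess: 5 − 3 = 2.

2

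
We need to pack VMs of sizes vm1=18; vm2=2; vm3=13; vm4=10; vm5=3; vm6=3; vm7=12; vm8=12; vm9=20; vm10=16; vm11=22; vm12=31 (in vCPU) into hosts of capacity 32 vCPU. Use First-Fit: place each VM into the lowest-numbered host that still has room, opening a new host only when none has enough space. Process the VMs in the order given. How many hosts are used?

host 1: place vm1 (18 vCPU), 14 vCPU left
host 1: place vm2 (2 vCPU), 12 vCPU left
host 2: place vm3 (13 vCPU), 19 vCPU left
host 1: place vm4 (10 vCPU), 2 vCPU left
host 2: place vm5 (3 vCPU), 16 vCPU left
host 2: place vm6 (3 vCPU), 13 vCPU left
host 2: place vm7 (12 vCPU), 1 vCPU left
host 3: place vm8 (12 vCPU), 20 vCPU left
host 3: place vm9 (20 vCPU), 0 vCPU left
host 4: place vm10 (16 vCPU), 16 vCPU left
host 5: place vm11 (22 vCPU), 10 vCPU left
host 6: place vm12 (31 vCPU), 1 vCPU left
Final hosts: [18,2,10] [13,3,3,12] [12,20] [16] [22] [31].

6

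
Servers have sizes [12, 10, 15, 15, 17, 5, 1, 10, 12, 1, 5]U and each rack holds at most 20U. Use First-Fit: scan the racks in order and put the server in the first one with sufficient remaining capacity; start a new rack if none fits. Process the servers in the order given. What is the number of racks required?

6

rack 1: place 12U, 8U left
rack 2: place 10U, 10U left
rack 3: place 15U, 5U left
rack 4: place 15U, 5U left
rack 5: place 17U, 3U left
rack 1: place 5U, 3U left
rack 1: place 1U, 2U left
rack 2: place 10U, 0U left
rack 6: place 12U, 8U left
rack 1: place 1U, 1U left
rack 3: place 5U, 0U left
Final racks: [12,5,1,1] [10,10] [15,5] [15] [17] [12].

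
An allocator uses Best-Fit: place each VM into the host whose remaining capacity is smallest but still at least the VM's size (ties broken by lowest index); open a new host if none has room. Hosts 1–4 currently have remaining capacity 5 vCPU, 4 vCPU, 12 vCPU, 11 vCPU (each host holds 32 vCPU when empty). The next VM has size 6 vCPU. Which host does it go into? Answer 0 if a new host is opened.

4

Hosts with room: host 3 (12 vCPU), host 4 (11 vCPU).
Tightest fit is host 4 with 11 vCPU free.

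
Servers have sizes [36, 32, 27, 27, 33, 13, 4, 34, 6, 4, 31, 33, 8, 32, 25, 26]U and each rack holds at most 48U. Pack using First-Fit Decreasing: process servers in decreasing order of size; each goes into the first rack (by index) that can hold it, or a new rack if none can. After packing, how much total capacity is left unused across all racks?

157

Sorted descending: 36, 34, 33, 33, 32, 32, 31, 27, 27, 26, 25, 13, 8, 6, 4, 4.
36U → rack 1 (remaining 12U)
34U → rack 2 (remaining 14U)
33U → rack 3 (remaining 15U)
33U → rack 4 (remaining 15U)
32U → rack 5 (remaining 16U)
32U → rack 6 (remaining 16U)
31U → rack 7 (remaining 17U)
27U → rack 8 (remaining 21U)
27U → rack 9 (remaining 21U)
26U → rack 10 (remaining 22U)
25U → rack 11 (remaining 23U)
13U → rack 2 (remaining 1U)
8U → rack 1 (remaining 4U)
6U → rack 3 (remaining 9U)
4U → rack 1 (remaining 0U)
4U → rack 3 (remaining 5U)
11 racks × 48U = 528U; used 371U; unused 157U.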